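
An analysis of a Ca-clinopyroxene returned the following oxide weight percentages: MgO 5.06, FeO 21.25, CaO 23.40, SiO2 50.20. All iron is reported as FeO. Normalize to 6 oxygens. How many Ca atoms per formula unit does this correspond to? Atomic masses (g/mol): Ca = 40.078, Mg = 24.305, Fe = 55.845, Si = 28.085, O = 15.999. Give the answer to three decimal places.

0.998 Ca apfu

MgO: 5.06/40.304 = 0.12555 mol → 0.12555 mol Mg, 0.12555 mol O.
FeO: 21.25/71.844 = 0.29578 mol → 0.29578 mol Fe, 0.29578 mol O.
CaO: 23.40/56.077 = 0.41728 mol → 0.41728 mol Ca, 0.41728 mol O.
SiO2: 50.20/60.083 = 0.83551 mol → 0.83551 mol Si, 1.67102 mol O.
Total oxygen = 2.50963 mol. Normalization factor = 6/2.50963 = 2.39079.
Ca per 6 O = 0.41728 × 2.39079 = 0.998.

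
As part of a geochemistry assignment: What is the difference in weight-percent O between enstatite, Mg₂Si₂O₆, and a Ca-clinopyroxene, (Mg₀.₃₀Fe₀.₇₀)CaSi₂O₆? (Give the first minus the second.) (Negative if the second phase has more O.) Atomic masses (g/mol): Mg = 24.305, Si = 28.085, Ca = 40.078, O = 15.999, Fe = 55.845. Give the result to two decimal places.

7.58 percentage points

O in Mg₂Si₂O₆: molar mass 200.774 g/mol; 6×15.999 = 95.994 g → 47.81 wt%.
O in (Mg₀.₃₀Fe₀.₇₀)CaSi₂O₆: molar mass 238.625 g/mol; 6×15.999 = 95.994 g → 40.23 wt%.
Difference = 47.81 − 40.23 = 7.58 percentage points.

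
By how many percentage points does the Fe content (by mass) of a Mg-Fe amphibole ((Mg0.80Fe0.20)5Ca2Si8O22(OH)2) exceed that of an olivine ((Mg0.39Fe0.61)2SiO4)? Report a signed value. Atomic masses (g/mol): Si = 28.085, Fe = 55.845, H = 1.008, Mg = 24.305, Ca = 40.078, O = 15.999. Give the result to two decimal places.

Fe in (Mg0.80Fe0.20)5Ca2Si8O22(OH)2: molar mass 843.893 g/mol; 1×55.845 = 55.845 g → 6.62 wt%.
Fe in (Mg0.39Fe0.61)2SiO4: molar mass 179.170 g/mol; 1.22×55.845 = 68.131 g → 38.03 wt%.
Difference = 6.62 − 38.03 = -31.41 percentage points.

-31.41 percentage points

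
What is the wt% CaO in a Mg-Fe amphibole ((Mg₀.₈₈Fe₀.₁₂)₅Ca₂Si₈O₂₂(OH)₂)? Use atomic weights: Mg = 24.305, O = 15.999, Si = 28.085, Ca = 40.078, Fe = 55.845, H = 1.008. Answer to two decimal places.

Formula mass = 831.277 g/mol.
2 Ca → 2.0000 mol CaO per formula unit; M(CaO) = 56.077, so CaO mass = 112.154 g.
112.154/831.277 × 100 = 13.49 wt%.

13.49 wt%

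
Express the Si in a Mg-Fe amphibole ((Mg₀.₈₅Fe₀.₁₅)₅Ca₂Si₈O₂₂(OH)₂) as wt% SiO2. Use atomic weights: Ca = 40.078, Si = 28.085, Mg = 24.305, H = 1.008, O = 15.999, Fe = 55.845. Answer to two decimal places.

M((Mg₀.₈₅Fe₀.₁₅)₅Ca₂Si₈O₂₂(OH)₂) = 836.008 g/mol; M(SiO2) = 60.083 g/mol.
Moles SiO2 per formula unit = 8 Si ÷ 1 = 8.0000.
SiO2 fraction = (8.0000 × 60.083) / 836.008 = 480.664/836.008 = 0.5750.

57.50 wt%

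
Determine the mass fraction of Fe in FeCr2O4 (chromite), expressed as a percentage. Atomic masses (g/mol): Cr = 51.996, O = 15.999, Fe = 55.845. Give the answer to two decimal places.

Formula mass = 1·55.845 + 2·51.996 + 4·15.999 = 223.833 g/mol, of which 55.845 g is Fe.
So Fe makes up 55.845/223.833 = 0.2495 of the mass, i.e. 24.95%.

24.95 weight percent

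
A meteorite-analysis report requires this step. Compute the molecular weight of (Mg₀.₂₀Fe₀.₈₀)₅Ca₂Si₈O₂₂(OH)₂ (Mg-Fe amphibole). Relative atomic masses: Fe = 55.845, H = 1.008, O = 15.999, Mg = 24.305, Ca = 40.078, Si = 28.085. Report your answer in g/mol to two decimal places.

938.51 g/mol

Mg: 1 × 24.305 = 24.3050
Fe: 4 × 55.845 = 223.3800
Ca: 2 × 40.078 = 80.1560
Si: 8 × 28.085 = 224.6800
O: 24 × 15.999 = 383.9760
H: 2 × 1.008 = 2.0160
Summing the contributions gives the formula mass.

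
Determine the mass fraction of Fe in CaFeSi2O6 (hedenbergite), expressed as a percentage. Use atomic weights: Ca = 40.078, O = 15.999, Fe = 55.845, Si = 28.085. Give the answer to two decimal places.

22.51 mass %

M(CaFeSi2O6) = 248.087 g/mol.
Fe contributes 1 × 55.845 = 55.845 g per mole.
55.845/248.087 = 0.2251 → 22.51%.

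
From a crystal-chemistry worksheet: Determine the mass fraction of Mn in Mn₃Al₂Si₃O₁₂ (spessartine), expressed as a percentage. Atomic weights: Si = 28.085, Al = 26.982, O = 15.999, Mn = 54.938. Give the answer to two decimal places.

33.29 wt%

Molar mass of Mn₃Al₂Si₃O₁₂: 3*54.938 + 2*26.982 + 3*28.085 + 12*15.999 = 495.021 g/mol.
Mass of Mn per formula unit: 3 × 54.938 = 164.814 g.
Weight fraction Mn = 164.814 / 495.021 = 0.3329.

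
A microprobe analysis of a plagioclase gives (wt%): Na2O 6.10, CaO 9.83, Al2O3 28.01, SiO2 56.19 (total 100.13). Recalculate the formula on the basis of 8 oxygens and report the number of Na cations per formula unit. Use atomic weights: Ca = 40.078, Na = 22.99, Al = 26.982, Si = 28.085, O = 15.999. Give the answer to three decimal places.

0.531 Na apfu

6.10 wt% Na2O ÷ 61.979 g/mol = 0.09842 mol, giving 0.19684 Na and 0.09842 O.
9.83 wt% CaO ÷ 56.077 g/mol = 0.17529 mol, giving 0.17529 Ca and 0.17529 O.
28.01 wt% Al2O3 ÷ 101.961 g/mol = 0.27471 mol, giving 0.54942 Al and 0.82413 O.
56.19 wt% SiO2 ÷ 60.083 g/mol = 0.93521 mol, giving 0.93521 Si and 1.87042 O.
Oxygen sums to 2.96826; scaling by 8/2.96826 = 2.69518 puts the formula on 8 O.
Na: 0.19684 × 2.69518 = 0.531 atoms per formula unit.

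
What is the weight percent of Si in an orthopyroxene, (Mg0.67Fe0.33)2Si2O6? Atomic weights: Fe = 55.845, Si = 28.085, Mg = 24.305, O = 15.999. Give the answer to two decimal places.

25.35 mass %

Molar mass of (Mg0.67Fe0.33)2Si2O6: 1.34*24.305 + 0.66*55.845 + 2*28.085 + 6*15.999 = 221.590 g/mol.
Mass of Si per formula unit: 2 × 28.085 = 56.170 g.
Weight fraction Si = 56.170 / 221.590 = 0.2535.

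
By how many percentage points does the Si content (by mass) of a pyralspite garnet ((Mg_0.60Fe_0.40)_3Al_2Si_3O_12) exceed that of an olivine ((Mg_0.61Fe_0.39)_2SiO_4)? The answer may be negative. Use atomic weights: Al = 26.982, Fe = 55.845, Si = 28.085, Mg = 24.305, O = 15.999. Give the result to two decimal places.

M((Mg_0.60Fe_0.40)_3Al_2Si_3O_12) = 440.970 g/mol, so wt% Si = 84.255/440.970 × 100 = 19.11%.
M((Mg_0.61Fe_0.39)_2SiO_4) = 165.292 g/mol, so wt% Si = 28.085/165.292 × 100 = 16.99%.
19.11 − 16.99 = 2.12 pp.

2.12 percentage points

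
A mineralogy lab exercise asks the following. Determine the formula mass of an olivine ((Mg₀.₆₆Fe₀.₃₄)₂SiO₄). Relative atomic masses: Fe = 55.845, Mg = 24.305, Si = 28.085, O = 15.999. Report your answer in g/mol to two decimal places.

162.14 g/mol

Mg: 1.32 × 24.305 = 32.0826
Fe: 0.68 × 55.845 = 37.9746
Si: 1 × 28.085 = 28.0850
O: 4 × 15.999 = 63.9960
Summing the contributions gives the formula mass.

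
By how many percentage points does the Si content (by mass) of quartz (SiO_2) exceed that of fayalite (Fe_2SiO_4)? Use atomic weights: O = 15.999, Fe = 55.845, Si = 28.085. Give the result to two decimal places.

32.96 percentage points

M(SiO_2) = 60.083 g/mol, so wt% Si = 28.085/60.083 × 100 = 46.74%.
M(Fe_2SiO_4) = 203.771 g/mol, so wt% Si = 28.085/203.771 × 100 = 13.78%.
46.74 − 13.78 = 32.96 pp.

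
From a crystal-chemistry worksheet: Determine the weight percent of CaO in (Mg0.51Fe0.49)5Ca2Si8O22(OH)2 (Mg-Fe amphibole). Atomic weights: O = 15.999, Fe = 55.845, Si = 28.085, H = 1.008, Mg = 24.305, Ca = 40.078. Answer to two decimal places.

M((Mg0.51Fe0.49)5Ca2Si8O22(OH)2) = 889.626 g/mol; M(CaO) = 56.077 g/mol.
Moles CaO per formula unit = 2 Ca ÷ 1 = 2.0000.
CaO fraction = (2.0000 × 56.077) / 889.626 = 112.154/889.626 = 0.1261.

12.61 wt%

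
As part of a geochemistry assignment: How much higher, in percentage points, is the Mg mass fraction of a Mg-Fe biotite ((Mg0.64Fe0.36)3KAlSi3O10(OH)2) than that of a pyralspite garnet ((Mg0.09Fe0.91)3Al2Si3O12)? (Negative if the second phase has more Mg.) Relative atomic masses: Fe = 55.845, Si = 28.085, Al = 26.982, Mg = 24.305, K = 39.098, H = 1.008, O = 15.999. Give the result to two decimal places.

9.00 percentage points

Mg in (Mg0.64Fe0.36)3KAlSi3O10(OH)2: molar mass 451.317 g/mol; 1.92×24.305 = 46.666 g → 10.34 wt%.
Mg in (Mg0.09Fe0.91)3Al2Si3O12: molar mass 489.226 g/mol; 0.27×24.305 = 6.562 g → 1.34 wt%.
Difference = 10.34 − 1.34 = 9.00 percentage points.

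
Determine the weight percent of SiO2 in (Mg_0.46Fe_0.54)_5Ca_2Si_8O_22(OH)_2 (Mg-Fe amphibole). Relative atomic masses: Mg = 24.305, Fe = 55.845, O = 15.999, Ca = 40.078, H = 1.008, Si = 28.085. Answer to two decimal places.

53.56 wt%

Molar mass of (Mg_0.46Fe_0.54)_5Ca_2Si_8O_22(OH)_2 = 2.30*24.305 + 2.70*55.845 + 2*40.078 + 8*28.085 + 24*15.999 + 2*1.008 = 897.511 g/mol.
Each formula unit contains 8 Si, equivalent to 8/1 = 8.0000 mol SiO2.
M(SiO2) = 1×28.085 + 2×15.999 = 60.083 g/mol.
Mass of SiO2 per formula unit = 8.0000 × 60.083 = 480.664 g.
SiO2 wt% = 480.664 / 897.511 × 100 = 53.56%.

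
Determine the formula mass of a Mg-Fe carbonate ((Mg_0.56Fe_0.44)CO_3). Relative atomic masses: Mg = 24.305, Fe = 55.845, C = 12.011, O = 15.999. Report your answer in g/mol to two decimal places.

M = 0.56×24.305 + 0.44×55.845 + 1×12.011 + 3×15.999

98.19 g/mol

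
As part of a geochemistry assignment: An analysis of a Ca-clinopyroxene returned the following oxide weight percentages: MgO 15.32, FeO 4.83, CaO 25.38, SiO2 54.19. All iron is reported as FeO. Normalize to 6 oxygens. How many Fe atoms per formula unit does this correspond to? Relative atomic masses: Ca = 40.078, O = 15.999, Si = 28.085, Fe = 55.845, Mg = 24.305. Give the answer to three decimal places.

0.149 Fe apfu

MgO (M=40.304): mol = 0.38011; Mg = 0.38011, O = 0.38011.
FeO (M=71.844): mol = 0.06723; Fe = 0.06723, O = 0.06723.
CaO (M=56.077): mol = 0.45259; Ca = 0.45259, O = 0.45259.
SiO2 (M=60.083): mol = 0.90192; Si = 0.90192, O = 1.80384.
ΣO = 2.70377; factor = 6/ΣO = 2.21912.
Fe apfu = 0.06723 × 2.21912 = 0.149.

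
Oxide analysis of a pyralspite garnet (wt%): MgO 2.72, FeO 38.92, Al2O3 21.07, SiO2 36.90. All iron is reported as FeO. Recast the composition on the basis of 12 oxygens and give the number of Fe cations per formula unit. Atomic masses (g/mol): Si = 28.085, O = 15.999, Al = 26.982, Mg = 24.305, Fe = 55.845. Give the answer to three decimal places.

MgO (M=40.304): mol = 0.06749; Mg = 0.06749, O = 0.06749.
FeO (M=71.844): mol = 0.54173; Fe = 0.54173, O = 0.54173.
Al2O3 (M=101.961): mol = 0.20665; Al = 0.41330, O = 0.61995.
SiO2 (M=60.083): mol = 0.61415; Si = 0.61415, O = 1.22830.
ΣO = 2.45747; factor = 12/ΣO = 4.88307.
Fe apfu = 0.54173 × 4.88307 = 2.645.

2.645 Fe apfu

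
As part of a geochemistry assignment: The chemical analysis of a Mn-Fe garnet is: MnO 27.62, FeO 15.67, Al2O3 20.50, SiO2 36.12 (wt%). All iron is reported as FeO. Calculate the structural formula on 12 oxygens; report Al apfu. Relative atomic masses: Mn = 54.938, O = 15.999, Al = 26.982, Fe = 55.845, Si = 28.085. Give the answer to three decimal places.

27.62 wt% MnO ÷ 70.937 g/mol = 0.38936 mol, giving 0.38936 Mn and 0.38936 O.
15.67 wt% FeO ÷ 71.844 g/mol = 0.21811 mol, giving 0.21811 Fe and 0.21811 O.
20.50 wt% Al2O3 ÷ 101.961 g/mol = 0.20106 mol, giving 0.40212 Al and 0.60318 O.
36.12 wt% SiO2 ÷ 60.083 g/mol = 0.60117 mol, giving 0.60117 Si and 1.20234 O.
Oxygen sums to 2.41299; scaling by 12/2.41299 = 4.97308 puts the formula on 12 O.
Al: 0.40212 × 4.97308 = 2.000 atoms per formula unit.

2.000 Al apfu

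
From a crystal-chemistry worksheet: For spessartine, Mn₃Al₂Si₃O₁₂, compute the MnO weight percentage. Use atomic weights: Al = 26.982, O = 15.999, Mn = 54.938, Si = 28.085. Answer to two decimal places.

Formula mass = 495.021 g/mol.
3 Mn → 3.0000 mol MnO per formula unit; M(MnO) = 70.937, so MnO mass = 212.811 g.
212.811/495.021 × 100 = 42.99 wt%.

42.99 wt%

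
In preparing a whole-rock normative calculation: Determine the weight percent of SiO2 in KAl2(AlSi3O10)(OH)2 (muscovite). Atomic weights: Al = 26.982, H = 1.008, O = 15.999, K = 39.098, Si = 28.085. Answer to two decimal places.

45.25 wt%

M(KAl2(AlSi3O10)(OH)2) = 398.303 g/mol; M(SiO2) = 60.083 g/mol.
Moles SiO2 per formula unit = 3 Si ÷ 1 = 3.0000.
SiO2 fraction = (3.0000 × 60.083) / 398.303 = 180.249/398.303 = 0.4525.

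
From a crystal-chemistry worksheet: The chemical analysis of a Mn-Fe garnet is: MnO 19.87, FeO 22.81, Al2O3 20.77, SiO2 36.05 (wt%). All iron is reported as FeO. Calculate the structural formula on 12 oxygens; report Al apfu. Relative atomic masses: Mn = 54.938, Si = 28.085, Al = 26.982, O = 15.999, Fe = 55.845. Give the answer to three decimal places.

2.030 Al apfu

MnO (M=70.937): mol = 0.28011; Mn = 0.28011, O = 0.28011.
FeO (M=71.844): mol = 0.31749; Fe = 0.31749, O = 0.31749.
Al2O3 (M=101.961): mol = 0.20371; Al = 0.40742, O = 0.61113.
SiO2 (M=60.083): mol = 0.60000; Si = 0.60000, O = 1.20000.
ΣO = 2.40873; factor = 12/ΣO = 4.98188.
Al apfu = 0.40742 × 4.98188 = 2.030.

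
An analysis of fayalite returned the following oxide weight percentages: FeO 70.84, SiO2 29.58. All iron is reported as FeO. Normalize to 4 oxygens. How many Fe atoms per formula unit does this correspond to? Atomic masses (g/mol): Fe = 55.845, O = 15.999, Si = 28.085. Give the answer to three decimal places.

2.001 Fe apfu

70.84 wt% FeO ÷ 71.844 g/mol = 0.98603 mol, giving 0.98603 Fe and 0.98603 O.
29.58 wt% SiO2 ÷ 60.083 g/mol = 0.49232 mol, giving 0.49232 Si and 0.98464 O.
Oxygen sums to 1.97067; scaling by 4/1.97067 = 2.02977 puts the formula on 4 O.
Fe: 0.98603 × 2.02977 = 2.001 atoms per formula unit.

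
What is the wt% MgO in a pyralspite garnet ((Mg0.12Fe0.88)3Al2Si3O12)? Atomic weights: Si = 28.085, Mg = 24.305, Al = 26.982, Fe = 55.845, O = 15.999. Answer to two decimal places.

2.98 wt%

Molar mass of (Mg0.12Fe0.88)3Al2Si3O12 = 0.36×24.305 + 2.64×55.845 + 2×26.982 + 3×28.085 + 12×15.999 = 486.388 g/mol.
Each formula unit contains 0.36 Mg, equivalent to 0.36/1 = 0.3600 mol MgO.
M(MgO) = 1×24.305 + 1×15.999 = 40.304 g/mol.
Mass of MgO per formula unit = 0.3600 × 40.304 = 14.509 g.
MgO wt% = 14.509 / 486.388 × 100 = 2.98%.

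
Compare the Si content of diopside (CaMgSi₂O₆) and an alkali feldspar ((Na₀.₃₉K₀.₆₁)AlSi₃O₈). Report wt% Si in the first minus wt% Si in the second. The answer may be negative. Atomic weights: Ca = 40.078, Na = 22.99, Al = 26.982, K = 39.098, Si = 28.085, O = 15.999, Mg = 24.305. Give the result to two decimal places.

First mineral: 56.170 g Si in 216.547 g formula = 25.94 wt% Si.
Second mineral: 84.255 g Si in 272.045 g formula = 30.97 wt% Si.
25.94% − 30.97% gives a difference of -5.03 percentage points.

-5.03 percentage points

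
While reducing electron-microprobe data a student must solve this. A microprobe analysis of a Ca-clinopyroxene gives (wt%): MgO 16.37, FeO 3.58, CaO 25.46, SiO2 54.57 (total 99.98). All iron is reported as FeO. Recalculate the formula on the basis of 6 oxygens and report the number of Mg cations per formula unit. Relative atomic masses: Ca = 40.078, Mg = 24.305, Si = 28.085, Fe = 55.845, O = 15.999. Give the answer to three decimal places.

16.37 wt% MgO ÷ 40.304 g/mol = 0.40616 mol, giving 0.40616 Mg and 0.40616 O.
3.58 wt% FeO ÷ 71.844 g/mol = 0.04983 mol, giving 0.04983 Fe and 0.04983 O.
25.46 wt% CaO ÷ 56.077 g/mol = 0.45402 mol, giving 0.45402 Ca and 0.45402 O.
54.57 wt% SiO2 ÷ 60.083 g/mol = 0.90824 mol, giving 0.90824 Si and 1.81648 O.
Oxygen sums to 2.72649; scaling by 6/2.72649 = 2.20063 puts the formula on 6 O.
Mg: 0.40616 × 2.20063 = 0.894 atoms per formula unit.

0.894 Mg apfu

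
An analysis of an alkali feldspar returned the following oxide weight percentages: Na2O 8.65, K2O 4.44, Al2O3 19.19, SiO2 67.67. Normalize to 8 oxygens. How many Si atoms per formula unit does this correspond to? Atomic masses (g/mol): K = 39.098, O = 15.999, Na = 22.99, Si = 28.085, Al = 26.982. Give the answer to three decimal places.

3.000 Si apfu

Na2O: 8.65/61.979 = 0.13956 mol → 0.27912 mol Na, 0.13956 mol O.
K2O: 4.44/94.195 = 0.04714 mol → 0.09428 mol K, 0.04714 mol O.
Al2O3: 19.19/101.961 = 0.18821 mol → 0.37642 mol Al, 0.56463 mol O.
SiO2: 67.67/60.083 = 1.12628 mol → 1.12628 mol Si, 2.25256 mol O.
Total oxygen = 3.00389 mol. Normalization factor = 8/3.00389 = 2.66321.
Si per 8 O = 1.12628 × 2.66321 = 3.000.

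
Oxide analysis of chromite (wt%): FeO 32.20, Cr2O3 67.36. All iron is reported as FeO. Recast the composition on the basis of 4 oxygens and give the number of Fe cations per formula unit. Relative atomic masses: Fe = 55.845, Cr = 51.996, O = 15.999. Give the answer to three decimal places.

1.008 Fe apfu

FeO (M=71.844): mol = 0.44819; Fe = 0.44819, O = 0.44819.
Cr2O3 (M=151.989): mol = 0.44319; Cr = 0.88638, O = 1.32957.
ΣO = 1.77776; factor = 4/ΣO = 2.25002.
Fe apfu = 0.44819 × 2.25002 = 1.008.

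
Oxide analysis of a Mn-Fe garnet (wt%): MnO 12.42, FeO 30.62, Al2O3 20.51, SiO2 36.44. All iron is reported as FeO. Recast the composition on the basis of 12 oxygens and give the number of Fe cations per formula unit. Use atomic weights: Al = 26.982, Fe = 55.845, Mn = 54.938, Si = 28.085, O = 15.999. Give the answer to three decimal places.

MnO: 12.42/70.937 = 0.17508 mol → 0.17508 mol Mn, 0.17508 mol O.
FeO: 30.62/71.844 = 0.42620 mol → 0.42620 mol Fe, 0.42620 mol O.
Al2O3: 20.51/101.961 = 0.20116 mol → 0.40232 mol Al, 0.60348 mol O.
SiO2: 36.44/60.083 = 0.60649 mol → 0.60649 mol Si, 1.21298 mol O.
Total oxygen = 2.41774 mol. Normalization factor = 12/2.41774 = 4.96331.
Fe per 12 O = 0.42620 × 4.96331 = 2.115.

2.115 Fe apfu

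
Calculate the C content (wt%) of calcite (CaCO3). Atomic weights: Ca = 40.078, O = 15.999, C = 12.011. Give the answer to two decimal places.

12.00 wt%

Molar mass of CaCO3: 1·40.078 + 1·12.011 + 3·15.999 = 100.086 g/mol.
Mass of C per formula unit: 1 × 12.011 = 12.011 g.
Weight fraction C = 12.011 / 100.086 = 0.1200.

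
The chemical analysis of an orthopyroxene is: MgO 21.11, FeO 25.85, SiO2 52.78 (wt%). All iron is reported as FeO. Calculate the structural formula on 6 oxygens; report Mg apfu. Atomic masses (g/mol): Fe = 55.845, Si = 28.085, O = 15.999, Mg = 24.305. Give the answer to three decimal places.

MgO (M=40.304): mol = 0.52377; Mg = 0.52377, O = 0.52377.
FeO (M=71.844): mol = 0.35981; Fe = 0.35981, O = 0.35981.
SiO2 (M=60.083): mol = 0.87845; Si = 0.87845, O = 1.75690.
ΣO = 2.64048; factor = 6/ΣO = 2.27231.
Mg apfu = 0.52377 × 2.27231 = 1.190.

1.190 Mg apfu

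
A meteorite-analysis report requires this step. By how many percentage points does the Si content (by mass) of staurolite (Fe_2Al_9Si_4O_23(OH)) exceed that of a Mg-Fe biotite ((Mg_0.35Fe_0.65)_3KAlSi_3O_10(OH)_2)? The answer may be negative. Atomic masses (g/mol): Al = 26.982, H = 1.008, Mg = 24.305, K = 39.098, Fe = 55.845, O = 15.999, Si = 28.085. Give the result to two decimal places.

-4.41 percentage points

Si in Fe_2Al_9Si_4O_23(OH): molar mass 851.852 g/mol; 4×28.085 = 112.340 g → 13.19 wt%.
Si in (Mg_0.35Fe_0.65)_3KAlSi_3O_10(OH)_2: molar mass 478.757 g/mol; 3×28.085 = 84.255 g → 17.60 wt%.
Difference = 13.19 − 17.60 = -4.41 percentage points.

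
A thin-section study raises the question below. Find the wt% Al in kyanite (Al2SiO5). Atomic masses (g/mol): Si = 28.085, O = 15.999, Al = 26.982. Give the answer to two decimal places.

Formula mass = 2*26.982 + 1*28.085 + 5*15.999 = 162.044 g/mol, of which 53.964 g is Al.
So Al makes up 53.964/162.044 = 0.3330 of the mass, i.e. 33.30%.

33.30 weight percent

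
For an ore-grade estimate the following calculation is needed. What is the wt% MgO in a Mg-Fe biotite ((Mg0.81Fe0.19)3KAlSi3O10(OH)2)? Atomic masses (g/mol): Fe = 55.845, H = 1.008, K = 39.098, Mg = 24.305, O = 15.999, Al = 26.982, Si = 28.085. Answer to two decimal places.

Formula mass = 435.232 g/mol.
2.43 Mg → 2.4300 mol MgO per formula unit; M(MgO) = 40.304, so MgO mass = 97.939 g.
97.939/435.232 × 100 = 22.50 wt%.

22.50 wt%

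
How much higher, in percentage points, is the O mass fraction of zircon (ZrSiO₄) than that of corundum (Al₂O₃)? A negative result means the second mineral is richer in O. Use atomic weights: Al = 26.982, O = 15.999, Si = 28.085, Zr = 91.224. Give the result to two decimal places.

-12.16 percentage points

O in ZrSiO₄: molar mass 183.305 g/mol; 4×15.999 = 63.996 g → 34.91 wt%.
O in Al₂O₃: molar mass 101.961 g/mol; 3×15.999 = 47.997 g → 47.07 wt%.
Difference = 34.91 − 47.07 = -12.16 percentage points.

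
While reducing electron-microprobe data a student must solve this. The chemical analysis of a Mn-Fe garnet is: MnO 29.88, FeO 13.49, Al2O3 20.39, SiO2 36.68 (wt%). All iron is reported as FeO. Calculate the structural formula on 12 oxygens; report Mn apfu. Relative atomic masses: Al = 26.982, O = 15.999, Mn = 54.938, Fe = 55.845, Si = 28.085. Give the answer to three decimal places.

2.080 Mn apfu

MnO (M=70.937): mol = 0.42122; Mn = 0.42122, O = 0.42122.
FeO (M=71.844): mol = 0.18777; Fe = 0.18777, O = 0.18777.
Al2O3 (M=101.961): mol = 0.19998; Al = 0.39996, O = 0.59994.
SiO2 (M=60.083): mol = 0.61049; Si = 0.61049, O = 1.22098.
ΣO = 2.42991; factor = 12/ΣO = 4.93845.
Mn apfu = 0.42122 × 4.93845 = 2.080.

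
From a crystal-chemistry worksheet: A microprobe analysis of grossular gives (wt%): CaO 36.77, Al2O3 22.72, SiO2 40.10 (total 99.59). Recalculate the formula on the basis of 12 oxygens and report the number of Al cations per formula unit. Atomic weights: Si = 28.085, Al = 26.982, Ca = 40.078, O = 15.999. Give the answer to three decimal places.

CaO: 36.77/56.077 = 0.65571 mol → 0.65571 mol Ca, 0.65571 mol O.
Al2O3: 22.72/101.961 = 0.22283 mol → 0.44566 mol Al, 0.66849 mol O.
SiO2: 40.10/60.083 = 0.66741 mol → 0.66741 mol Si, 1.33482 mol O.
Total oxygen = 2.65902 mol. Normalization factor = 12/2.65902 = 4.51294.
Al per 12 O = 0.44566 × 4.51294 = 2.011.

2.011 Al apfu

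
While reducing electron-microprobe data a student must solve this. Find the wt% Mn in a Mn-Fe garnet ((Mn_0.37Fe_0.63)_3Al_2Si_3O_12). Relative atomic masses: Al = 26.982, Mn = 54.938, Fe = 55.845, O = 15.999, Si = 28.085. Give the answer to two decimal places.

M((Mn_0.37Fe_0.63)_3Al_2Si_3O_12) = 496.735 g/mol.
Mn contributes 1.11 × 54.938 = 60.981 g per mole.
60.981/496.735 = 0.1228 → 12.28%.

12.28 weight percent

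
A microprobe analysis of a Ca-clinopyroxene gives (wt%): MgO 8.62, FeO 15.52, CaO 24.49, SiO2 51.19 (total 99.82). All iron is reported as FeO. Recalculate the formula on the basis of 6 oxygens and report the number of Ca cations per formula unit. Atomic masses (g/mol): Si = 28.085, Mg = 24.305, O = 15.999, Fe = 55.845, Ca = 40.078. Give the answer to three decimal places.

1.019 Ca apfu

MgO (M=40.304): mol = 0.21387; Mg = 0.21387, O = 0.21387.
FeO (M=71.844): mol = 0.21602; Fe = 0.21602, O = 0.21602.
CaO (M=56.077): mol = 0.43672; Ca = 0.43672, O = 0.43672.
SiO2 (M=60.083): mol = 0.85199; Si = 0.85199, O = 1.70398.
ΣO = 2.57059; factor = 6/ΣO = 2.33409.
Ca apfu = 0.43672 × 2.33409 = 1.019.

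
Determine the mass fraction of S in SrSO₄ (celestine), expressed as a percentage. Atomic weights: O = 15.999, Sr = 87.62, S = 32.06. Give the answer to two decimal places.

Molar mass of SrSO₄: 1×87.62 + 1×32.06 + 4×15.999 = 183.676 g/mol.
Mass of S per formula unit: 1 × 32.06 = 32.060 g.
Weight fraction S = 32.060 / 183.676 = 0.1745.

17.45 wt%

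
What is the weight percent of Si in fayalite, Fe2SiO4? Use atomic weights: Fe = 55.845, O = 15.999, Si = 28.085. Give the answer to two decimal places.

13.78 wt%

Formula mass = 2×55.845 + 1×28.085 + 4×15.999 = 203.771 g/mol, of which 28.085 g is Si.
So Si makes up 28.085/203.771 = 0.1378 of the mass, i.e. 13.78%.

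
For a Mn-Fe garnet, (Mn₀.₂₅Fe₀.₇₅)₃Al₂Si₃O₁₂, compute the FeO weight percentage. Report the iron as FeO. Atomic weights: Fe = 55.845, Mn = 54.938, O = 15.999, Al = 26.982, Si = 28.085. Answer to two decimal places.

32.52 wt%

M((Mn₀.₂₅Fe₀.₇₅)₃Al₂Si₃O₁₂) = 497.062 g/mol; M(FeO) = 71.844 g/mol.
Moles FeO per formula unit = 2.25 Fe ÷ 1 = 2.2500.
FeO fraction = (2.2500 × 71.844) / 497.062 = 161.649/497.062 = 0.3252.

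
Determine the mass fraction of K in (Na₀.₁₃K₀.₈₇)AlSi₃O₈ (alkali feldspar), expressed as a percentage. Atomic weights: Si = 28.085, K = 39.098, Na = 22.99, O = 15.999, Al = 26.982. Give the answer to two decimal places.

12.31 wt%

Formula mass = 0.13×22.99 + 0.87×39.098 + 1×26.982 + 3×28.085 + 8×15.999 = 276.233 g/mol, of which 34.015 g is K.
So K makes up 34.015/276.233 = 0.1231 of the mass, i.e. 12.31%.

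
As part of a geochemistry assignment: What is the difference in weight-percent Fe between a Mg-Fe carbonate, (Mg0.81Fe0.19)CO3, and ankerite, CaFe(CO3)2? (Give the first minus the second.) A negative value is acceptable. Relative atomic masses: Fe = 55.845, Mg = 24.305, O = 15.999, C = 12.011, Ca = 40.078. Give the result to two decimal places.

-14.11 percentage points

M((Mg0.81Fe0.19)CO3) = 90.306 g/mol, so wt% Fe = 10.611/90.306 × 100 = 11.75%.
M(CaFe(CO3)2) = 215.939 g/mol, so wt% Fe = 55.845/215.939 × 100 = 25.86%.
11.75 − 25.86 = -14.11 pp.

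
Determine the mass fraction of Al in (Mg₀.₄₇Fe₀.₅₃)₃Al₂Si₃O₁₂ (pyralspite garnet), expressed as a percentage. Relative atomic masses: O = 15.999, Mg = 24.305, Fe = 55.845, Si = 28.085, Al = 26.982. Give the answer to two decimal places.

M((Mg₀.₄₇Fe₀.₅₃)₃Al₂Si₃O₁₂) = 453.271 g/mol.
Al contributes 2 × 26.982 = 53.964 g per mole.
53.964/453.271 = 0.1191 → 11.91%.

11.91 mass %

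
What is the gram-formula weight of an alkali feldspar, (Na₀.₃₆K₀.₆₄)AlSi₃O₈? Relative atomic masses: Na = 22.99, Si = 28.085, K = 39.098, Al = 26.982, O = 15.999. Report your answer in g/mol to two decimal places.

272.53 g/mol

M = 0.36*22.99 + 0.64*39.098 + 1*26.982 + 3*28.085 + 8*15.999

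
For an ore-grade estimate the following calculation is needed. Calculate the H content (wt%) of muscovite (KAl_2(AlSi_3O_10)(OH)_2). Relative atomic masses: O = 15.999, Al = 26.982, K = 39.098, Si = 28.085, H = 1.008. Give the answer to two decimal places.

0.51 wt%

M(KAl_2(AlSi_3O_10)(OH)_2) = 398.303 g/mol.
H contributes 2 × 1.008 = 2.016 g per mole.
2.016/398.303 = 0.0051 → 0.51%.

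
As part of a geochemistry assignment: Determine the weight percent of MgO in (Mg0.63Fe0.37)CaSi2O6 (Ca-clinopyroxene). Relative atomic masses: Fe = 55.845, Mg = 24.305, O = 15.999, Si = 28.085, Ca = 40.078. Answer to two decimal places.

11.13 wt%

Formula mass = 228.217 g/mol.
0.63 Mg → 0.6300 mol MgO per formula unit; M(MgO) = 40.304, so MgO mass = 25.392 g.
25.392/228.217 × 100 = 11.13 wt%.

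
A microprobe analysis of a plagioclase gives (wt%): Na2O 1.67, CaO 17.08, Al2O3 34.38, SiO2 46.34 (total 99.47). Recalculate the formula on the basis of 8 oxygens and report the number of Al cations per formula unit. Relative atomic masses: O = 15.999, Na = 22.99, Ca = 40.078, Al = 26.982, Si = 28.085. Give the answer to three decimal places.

1.870 Al apfu

Na2O: 1.67/61.979 = 0.02694 mol → 0.05388 mol Na, 0.02694 mol O.
CaO: 17.08/56.077 = 0.30458 mol → 0.30458 mol Ca, 0.30458 mol O.
Al2O3: 34.38/101.961 = 0.33719 mol → 0.67438 mol Al, 1.01157 mol O.
SiO2: 46.34/60.083 = 0.77127 mol → 0.77127 mol Si, 1.54254 mol O.
Total oxygen = 2.88563 mol. Normalization factor = 8/2.88563 = 2.77236.
Al per 8 O = 0.67438 × 2.77236 = 1.870.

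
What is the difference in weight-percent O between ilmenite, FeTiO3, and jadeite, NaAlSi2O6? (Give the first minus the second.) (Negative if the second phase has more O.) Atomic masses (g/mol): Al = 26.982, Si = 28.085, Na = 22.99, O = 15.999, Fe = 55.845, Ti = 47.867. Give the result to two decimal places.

-15.85 percentage points

First mineral: 47.997 g O in 151.709 g formula = 31.64 wt% O.
Second mineral: 95.994 g O in 202.136 g formula = 47.49 wt% O.
31.64% − 47.49% gives a difference of -15.85 percentage points.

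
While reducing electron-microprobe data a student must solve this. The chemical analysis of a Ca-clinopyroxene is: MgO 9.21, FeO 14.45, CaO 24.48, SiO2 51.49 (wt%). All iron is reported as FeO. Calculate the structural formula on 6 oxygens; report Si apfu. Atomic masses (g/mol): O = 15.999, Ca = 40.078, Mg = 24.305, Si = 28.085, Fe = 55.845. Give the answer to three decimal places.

9.21 wt% MgO ÷ 40.304 g/mol = 0.22851 mol, giving 0.22851 Mg and 0.22851 O.
14.45 wt% FeO ÷ 71.844 g/mol = 0.20113 mol, giving 0.20113 Fe and 0.20113 O.
24.48 wt% CaO ÷ 56.077 g/mol = 0.43654 mol, giving 0.43654 Ca and 0.43654 O.
51.49 wt% SiO2 ÷ 60.083 g/mol = 0.85698 mol, giving 0.85698 Si and 1.71396 O.
Oxygen sums to 2.58014; scaling by 6/2.58014 = 2.32546 puts the formula on 6 O.
Si: 0.85698 × 2.32546 = 1.993 atoms per formula unit.

1.993 Si apfu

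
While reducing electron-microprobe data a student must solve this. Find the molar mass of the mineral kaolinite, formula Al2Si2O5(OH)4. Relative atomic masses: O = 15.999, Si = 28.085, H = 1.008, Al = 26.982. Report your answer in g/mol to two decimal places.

Al: 2 × 26.982 = 53.9640
Si: 2 × 28.085 = 56.1700
O: 9 × 15.999 = 143.9910
H: 4 × 1.008 = 4.0320
Summing the contributions gives the formula mass.

258.16 g/mol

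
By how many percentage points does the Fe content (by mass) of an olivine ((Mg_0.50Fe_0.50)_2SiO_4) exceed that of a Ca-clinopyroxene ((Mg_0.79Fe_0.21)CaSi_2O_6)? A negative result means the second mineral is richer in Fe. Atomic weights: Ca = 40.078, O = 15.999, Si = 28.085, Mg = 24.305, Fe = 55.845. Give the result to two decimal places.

First mineral: 55.845 g Fe in 172.231 g formula = 32.42 wt% Fe.
Second mineral: 11.727 g Fe in 223.170 g formula = 5.25 wt% Fe.
32.42% − 5.25% gives a difference of 27.17 percentage points.

27.17 percentage points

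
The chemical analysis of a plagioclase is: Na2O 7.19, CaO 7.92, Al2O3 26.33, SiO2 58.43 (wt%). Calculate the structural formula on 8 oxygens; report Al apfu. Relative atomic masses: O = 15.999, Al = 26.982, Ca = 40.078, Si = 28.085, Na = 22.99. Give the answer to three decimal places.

1.388 Al apfu

7.19 wt% Na2O ÷ 61.979 g/mol = 0.11601 mol, giving 0.23202 Na and 0.11601 O.
7.92 wt% CaO ÷ 56.077 g/mol = 0.14123 mol, giving 0.14123 Ca and 0.14123 O.
26.33 wt% Al2O3 ÷ 101.961 g/mol = 0.25824 mol, giving 0.51648 Al and 0.77472 O.
58.43 wt% SiO2 ÷ 60.083 g/mol = 0.97249 mol, giving 0.97249 Si and 1.94498 O.
Oxygen sums to 2.97694; scaling by 8/2.97694 = 2.68732 puts the formula on 8 O.
Al: 0.51648 × 2.68732 = 1.388 atoms per formula unit.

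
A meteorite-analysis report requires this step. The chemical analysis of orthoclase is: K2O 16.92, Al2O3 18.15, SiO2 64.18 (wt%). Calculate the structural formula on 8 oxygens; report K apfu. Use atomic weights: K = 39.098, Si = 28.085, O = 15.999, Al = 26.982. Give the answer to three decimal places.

K2O (M=94.195): mol = 0.17963; K = 0.35926, O = 0.17963.
Al2O3 (M=101.961): mol = 0.17801; Al = 0.35602, O = 0.53403.
SiO2 (M=60.083): mol = 1.06819; Si = 1.06819, O = 2.13638.
ΣO = 2.85004; factor = 8/ΣO = 2.80698.
K apfu = 0.35926 × 2.80698 = 1.008.

1.008 K apfu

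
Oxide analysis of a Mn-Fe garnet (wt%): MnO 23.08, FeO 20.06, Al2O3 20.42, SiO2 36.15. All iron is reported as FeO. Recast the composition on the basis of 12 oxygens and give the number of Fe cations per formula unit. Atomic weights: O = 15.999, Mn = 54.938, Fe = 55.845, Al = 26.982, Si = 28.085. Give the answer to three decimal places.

23.08 wt% MnO ÷ 70.937 g/mol = 0.32536 mol, giving 0.32536 Mn and 0.32536 O.
20.06 wt% FeO ÷ 71.844 g/mol = 0.27922 mol, giving 0.27922 Fe and 0.27922 O.
20.42 wt% Al2O3 ÷ 101.961 g/mol = 0.20027 mol, giving 0.40054 Al and 0.60081 O.
36.15 wt% SiO2 ÷ 60.083 g/mol = 0.60167 mol, giving 0.60167 Si and 1.20334 O.
Oxygen sums to 2.40873; scaling by 12/2.40873 = 4.98188 puts the formula on 12 O.
Fe: 0.27922 × 4.98188 = 1.391 atoms per formula unit.

1.391 Fe apfu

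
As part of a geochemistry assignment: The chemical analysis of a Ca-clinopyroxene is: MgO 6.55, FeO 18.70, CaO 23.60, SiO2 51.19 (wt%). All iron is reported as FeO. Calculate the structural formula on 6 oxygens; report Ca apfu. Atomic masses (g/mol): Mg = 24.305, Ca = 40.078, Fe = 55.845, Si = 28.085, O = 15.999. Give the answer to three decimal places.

0.991 Ca apfu

MgO: 6.55/40.304 = 0.16251 mol → 0.16251 mol Mg, 0.16251 mol O.
FeO: 18.70/71.844 = 0.26029 mol → 0.26029 mol Fe, 0.26029 mol O.
CaO: 23.60/56.077 = 0.42085 mol → 0.42085 mol Ca, 0.42085 mol O.
SiO2: 51.19/60.083 = 0.85199 mol → 0.85199 mol Si, 1.70398 mol O.
Total oxygen = 2.54763 mol. Normalization factor = 6/2.54763 = 2.35513.
Ca per 6 O = 0.42085 × 2.35513 = 0.991.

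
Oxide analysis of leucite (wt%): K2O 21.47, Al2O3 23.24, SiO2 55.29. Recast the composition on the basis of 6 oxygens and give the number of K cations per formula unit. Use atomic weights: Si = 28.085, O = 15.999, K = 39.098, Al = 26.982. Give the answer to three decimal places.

K2O: 21.47/94.195 = 0.22793 mol → 0.45586 mol K, 0.22793 mol O.
Al2O3: 23.24/101.961 = 0.22793 mol → 0.45586 mol Al, 0.68379 mol O.
SiO2: 55.29/60.083 = 0.92023 mol → 0.92023 mol Si, 1.84046 mol O.
Total oxygen = 2.75218 mol. Normalization factor = 6/2.75218 = 2.18009.
K per 6 O = 0.45586 × 2.18009 = 0.994.

0.994 K apfu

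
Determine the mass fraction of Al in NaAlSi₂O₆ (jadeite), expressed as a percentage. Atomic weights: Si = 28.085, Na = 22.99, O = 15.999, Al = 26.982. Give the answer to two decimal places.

13.35 mass %

Molar mass of NaAlSi₂O₆: 1·22.99 + 1·26.982 + 2·28.085 + 6·15.999 = 202.136 g/mol.
Mass of Al per formula unit: 1 × 26.982 = 26.982 g.
Weight fraction Al = 26.982 / 202.136 = 0.1335.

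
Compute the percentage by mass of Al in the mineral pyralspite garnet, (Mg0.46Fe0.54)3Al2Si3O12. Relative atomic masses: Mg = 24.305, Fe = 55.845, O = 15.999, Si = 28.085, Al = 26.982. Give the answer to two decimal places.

Molar mass of (Mg0.46Fe0.54)3Al2Si3O12: 1.38×24.305 + 1.62×55.845 + 2×26.982 + 3×28.085 + 12×15.999 = 454.217 g/mol.
Mass of Al per formula unit: 2 × 26.982 = 53.964 g.
Weight fraction Al = 53.964 / 454.217 = 0.1188.

11.88 weight percent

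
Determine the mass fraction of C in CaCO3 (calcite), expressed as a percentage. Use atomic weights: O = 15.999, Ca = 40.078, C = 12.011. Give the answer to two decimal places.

Formula mass = 1·40.078 + 1·12.011 + 3·15.999 = 100.086 g/mol, of which 12.011 g is C.
So C makes up 12.011/100.086 = 0.1200 of the mass, i.e. 12.00%.

12.00 mass %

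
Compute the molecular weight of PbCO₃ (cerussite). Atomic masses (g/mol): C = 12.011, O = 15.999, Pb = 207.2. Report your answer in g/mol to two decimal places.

Pb: 1 × 207.2 = 207.2000
C: 1 × 12.011 = 12.0110
O: 3 × 15.999 = 47.9970
Summing the contributions gives the formula mass.

267.21 g/mol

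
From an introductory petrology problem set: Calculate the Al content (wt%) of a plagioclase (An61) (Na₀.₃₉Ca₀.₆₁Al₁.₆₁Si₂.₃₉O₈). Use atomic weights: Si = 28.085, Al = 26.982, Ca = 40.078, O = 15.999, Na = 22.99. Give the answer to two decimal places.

15.97 wt%

Formula mass = 0.39*22.99 + 0.61*40.078 + 1.61*26.982 + 2.39*28.085 + 8*15.999 = 271.970 g/mol, of which 43.441 g is Al.
So Al makes up 43.441/271.970 = 0.1597 of the mass, i.e. 15.97%.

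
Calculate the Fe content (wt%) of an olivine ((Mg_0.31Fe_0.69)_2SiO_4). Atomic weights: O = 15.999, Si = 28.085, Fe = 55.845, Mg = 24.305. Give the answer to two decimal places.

M((Mg_0.31Fe_0.69)_2SiO_4) = 184.216 g/mol.
Fe contributes 1.38 × 55.845 = 77.066 g per mole.
77.066/184.216 = 0.4183 → 41.83%.

41.83 wt%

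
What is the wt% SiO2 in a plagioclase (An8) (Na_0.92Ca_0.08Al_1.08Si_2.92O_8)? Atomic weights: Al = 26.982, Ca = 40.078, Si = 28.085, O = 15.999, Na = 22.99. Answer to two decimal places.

66.58 wt%

M(Na_0.92Ca_0.08Al_1.08Si_2.92O_8) = 263.498 g/mol; M(SiO2) = 60.083 g/mol.
Moles SiO2 per formula unit = 2.92 Si ÷ 1 = 2.9200.
SiO2 fraction = (2.9200 × 60.083) / 263.498 = 175.442/263.498 = 0.6658.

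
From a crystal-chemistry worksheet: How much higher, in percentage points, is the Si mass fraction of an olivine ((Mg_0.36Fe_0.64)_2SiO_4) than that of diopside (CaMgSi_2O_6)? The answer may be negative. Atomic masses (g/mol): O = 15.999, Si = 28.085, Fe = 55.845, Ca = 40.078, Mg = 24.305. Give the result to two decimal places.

-10.43 percentage points

Si in (Mg_0.36Fe_0.64)_2SiO_4: molar mass 181.062 g/mol; 1×28.085 = 28.085 g → 15.51 wt%.
Si in CaMgSi_2O_6: molar mass 216.547 g/mol; 2×28.085 = 56.170 g → 25.94 wt%.
Difference = 15.51 − 25.94 = -10.43 percentage points.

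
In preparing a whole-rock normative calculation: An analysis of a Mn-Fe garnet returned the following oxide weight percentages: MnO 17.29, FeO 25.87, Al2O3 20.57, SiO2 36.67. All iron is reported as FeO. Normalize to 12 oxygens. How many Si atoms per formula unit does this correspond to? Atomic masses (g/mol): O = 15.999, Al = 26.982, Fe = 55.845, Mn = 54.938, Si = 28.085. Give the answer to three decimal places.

MnO: 17.29/70.937 = 0.24374 mol → 0.24374 mol Mn, 0.24374 mol O.
FeO: 25.87/71.844 = 0.36009 mol → 0.36009 mol Fe, 0.36009 mol O.
Al2O3: 20.57/101.961 = 0.20174 mol → 0.40348 mol Al, 0.60522 mol O.
SiO2: 36.67/60.083 = 0.61032 mol → 0.61032 mol Si, 1.22064 mol O.
Total oxygen = 2.42969 mol. Normalization factor = 12/2.42969 = 4.93890.
Si per 12 O = 0.61032 × 4.93890 = 3.014.

3.014 Si apfu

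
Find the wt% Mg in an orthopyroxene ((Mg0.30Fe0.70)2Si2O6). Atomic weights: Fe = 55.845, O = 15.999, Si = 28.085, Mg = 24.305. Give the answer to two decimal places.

M((Mg0.30Fe0.70)2Si2O6) = 244.930 g/mol.
Mg contributes 0.60 × 24.305 = 14.583 g per mole.
14.583/244.930 = 0.0595 → 5.95%.

5.95 weight percent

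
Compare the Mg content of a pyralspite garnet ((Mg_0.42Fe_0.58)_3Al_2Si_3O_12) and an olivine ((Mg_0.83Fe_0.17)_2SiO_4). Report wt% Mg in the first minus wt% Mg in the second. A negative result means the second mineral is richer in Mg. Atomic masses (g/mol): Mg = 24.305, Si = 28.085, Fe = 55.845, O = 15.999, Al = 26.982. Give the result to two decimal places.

-19.96 percentage points

First mineral: 30.624 g Mg in 458.002 g formula = 6.69 wt% Mg.
Second mineral: 40.346 g Mg in 151.415 g formula = 26.65 wt% Mg.
6.69% − 26.65% gives a difference of -19.96 percentage points.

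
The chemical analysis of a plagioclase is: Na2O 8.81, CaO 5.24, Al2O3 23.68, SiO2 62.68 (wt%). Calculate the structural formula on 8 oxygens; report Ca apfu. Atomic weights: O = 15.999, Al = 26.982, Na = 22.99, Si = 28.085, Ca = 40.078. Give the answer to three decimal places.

Na2O: 8.81/61.979 = 0.14214 mol → 0.28428 mol Na, 0.14214 mol O.
CaO: 5.24/56.077 = 0.09344 mol → 0.09344 mol Ca, 0.09344 mol O.
Al2O3: 23.68/101.961 = 0.23225 mol → 0.46450 mol Al, 0.69675 mol O.
SiO2: 62.68/60.083 = 1.04322 mol → 1.04322 mol Si, 2.08644 mol O.
Total oxygen = 3.01877 mol. Normalization factor = 8/3.01877 = 2.65009.
Ca per 8 O = 0.09344 × 2.65009 = 0.248.

0.248 Ca apfu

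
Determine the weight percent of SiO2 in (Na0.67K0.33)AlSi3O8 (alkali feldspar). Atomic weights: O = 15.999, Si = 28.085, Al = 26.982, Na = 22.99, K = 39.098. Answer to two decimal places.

Formula mass = 267.535 g/mol.
3 Si → 3.0000 mol SiO2 per formula unit; M(SiO2) = 60.083, so SiO2 mass = 180.249 g.
180.249/267.535 × 100 = 67.37 wt%.

67.37 wt%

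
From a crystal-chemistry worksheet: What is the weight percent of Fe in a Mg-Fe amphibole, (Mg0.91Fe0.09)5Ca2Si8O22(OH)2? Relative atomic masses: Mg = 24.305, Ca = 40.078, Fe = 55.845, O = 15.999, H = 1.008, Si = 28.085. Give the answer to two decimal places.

M((Mg0.91Fe0.09)5Ca2Si8O22(OH)2) = 826.546 g/mol.
Fe contributes 0.45 × 55.845 = 25.130 g per mole.
25.130/826.546 = 0.0304 → 3.04%.

3.04 mass %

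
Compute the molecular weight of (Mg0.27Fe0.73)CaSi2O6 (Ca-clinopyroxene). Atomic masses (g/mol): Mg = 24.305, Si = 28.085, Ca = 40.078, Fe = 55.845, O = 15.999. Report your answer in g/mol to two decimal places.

M = 0.27×24.305 + 0.73×55.845 + 1×40.078 + 2×28.085 + 6×15.999

239.57 g/mol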